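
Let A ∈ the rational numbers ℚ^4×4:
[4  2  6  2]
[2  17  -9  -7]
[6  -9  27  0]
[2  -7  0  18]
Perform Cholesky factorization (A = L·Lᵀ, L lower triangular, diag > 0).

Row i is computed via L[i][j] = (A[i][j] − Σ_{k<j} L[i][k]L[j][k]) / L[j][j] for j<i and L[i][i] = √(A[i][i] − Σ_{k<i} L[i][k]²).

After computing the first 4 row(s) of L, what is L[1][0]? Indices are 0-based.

Step 1: L[0][0] = √(4) = 2.
  L[1][0] = (2) / L[0][0] = 1.
Step 2: L[1][1] = √(16) = 4.
  L[2][0] = (6) / L[0][0] = 3.
  L[2][1] = (-12) / L[1][1] = -3.
Step 3: L[2][2] = √(9) = 3.
  L[3][0] = (2) / L[0][0] = 1.
  L[3][1] = (-8) / L[1][1] = -2.
  L[3][2] = (-9) / L[2][2] = -3.
Step 4: L[3][3] = √(4) = 2.

L[1][0] = 1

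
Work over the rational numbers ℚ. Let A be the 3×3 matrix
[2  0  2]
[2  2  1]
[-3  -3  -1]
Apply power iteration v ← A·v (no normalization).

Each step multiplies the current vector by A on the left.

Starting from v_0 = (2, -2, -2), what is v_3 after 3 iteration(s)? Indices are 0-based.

v_3 = (16, 8, -10)

v_0 = (2, -2, -2).
v_1 = A·v_0 = (0, -2, 2).
v_2 = A·v_1 = (4, -2, 4).
v_3 = A·v_2 = (16, 8, -10).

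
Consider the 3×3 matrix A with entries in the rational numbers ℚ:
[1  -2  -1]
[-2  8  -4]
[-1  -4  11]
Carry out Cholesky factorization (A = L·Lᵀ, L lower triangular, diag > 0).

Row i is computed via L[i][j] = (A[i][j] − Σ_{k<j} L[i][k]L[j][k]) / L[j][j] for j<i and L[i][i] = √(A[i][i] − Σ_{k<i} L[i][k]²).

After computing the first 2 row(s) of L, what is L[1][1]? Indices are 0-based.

Step 1: L[0][0] = √(1) = 1.
  L[1][0] = (-2) / L[0][0] = -2.
Step 2: L[1][1] = √(4) = 2.

L[1][1] = 2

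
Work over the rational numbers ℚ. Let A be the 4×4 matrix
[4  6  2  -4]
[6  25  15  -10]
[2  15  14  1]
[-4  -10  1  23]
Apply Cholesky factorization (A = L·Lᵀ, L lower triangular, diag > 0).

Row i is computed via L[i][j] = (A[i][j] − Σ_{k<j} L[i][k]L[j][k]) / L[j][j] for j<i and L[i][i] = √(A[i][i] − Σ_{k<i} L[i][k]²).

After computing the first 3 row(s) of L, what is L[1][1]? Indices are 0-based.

L[1][1] = 4

Step 1: L[0][0] = √(4) = 2.
  L[1][0] = (6) / L[0][0] = 3.
Step 2: L[1][1] = √(16) = 4.
  L[2][0] = (2) / L[0][0] = 1.
  L[2][1] = (12) / L[1][1] = 3.
Step 3: L[2][2] = √(4) = 2.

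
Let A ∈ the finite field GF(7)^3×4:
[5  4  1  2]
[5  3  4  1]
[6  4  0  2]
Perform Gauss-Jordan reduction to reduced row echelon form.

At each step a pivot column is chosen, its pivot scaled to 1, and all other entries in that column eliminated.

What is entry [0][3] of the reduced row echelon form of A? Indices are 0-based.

step 1: normalize row 0 (÷5) = (1, 5, 3, 6)
  row 1: subtract 5×row0 = (0, 6, 3, 6)
  row 2: subtract 6×row0 = (0, 2, 3, 1)
step 2: normalize row 1 (÷6) = (0, 1, 4, 1)
  row 0: subtract 5×row1 = (1, 0, 4, 1)
  row 2: subtract 2×row1 = (0, 0, 2, 6)
step 3: normalize row 2 (÷2) = (0, 0, 1, 3)
  row 0: subtract 4×row2 = (1, 0, 0, 3)
  row 1: subtract 4×row2 = (0, 1, 0, 3)

M[0][3] = 3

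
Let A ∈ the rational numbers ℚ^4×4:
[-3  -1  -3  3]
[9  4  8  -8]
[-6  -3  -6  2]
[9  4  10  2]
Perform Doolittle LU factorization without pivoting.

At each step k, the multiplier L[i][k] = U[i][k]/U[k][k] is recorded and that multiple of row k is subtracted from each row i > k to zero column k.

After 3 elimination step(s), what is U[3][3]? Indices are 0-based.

k=0: U[0][0]=-3
  eliminate (1,0): mult=-3, new row 1: (0, 1, -1, 1); set L[1][0]=-3
  eliminate (2,0): mult=2, new row 2: (0, -1, 0, -4); set L[2][0]=2
  eliminate (3,0): mult=-3, new row 3: (0, 1, 1, 11); set L[3][0]=-3
k=1: U[1][1]=1
  eliminate (2,1): mult=-1, new row 2: (0, 0, -1, -3); set L[2][1]=-1
  eliminate (3,1): mult=1, new row 3: (0, 0, 2, 10); set L[3][1]=1
k=2: U[2][2]=-1
  eliminate (3,2): mult=-2, new row 3: (0, 0, 0, 4); set L[3][2]=-2

U[3][3] = 4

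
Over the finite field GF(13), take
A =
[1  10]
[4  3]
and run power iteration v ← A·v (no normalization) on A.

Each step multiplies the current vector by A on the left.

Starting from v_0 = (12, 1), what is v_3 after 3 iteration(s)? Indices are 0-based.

v_3 = (4, 4)

v_0 = (12, 1).
v_1 = A·v_0 = (9, 12).
v_2 = A·v_1 = (12, 7).
v_3 = A·v_2 = (4, 4).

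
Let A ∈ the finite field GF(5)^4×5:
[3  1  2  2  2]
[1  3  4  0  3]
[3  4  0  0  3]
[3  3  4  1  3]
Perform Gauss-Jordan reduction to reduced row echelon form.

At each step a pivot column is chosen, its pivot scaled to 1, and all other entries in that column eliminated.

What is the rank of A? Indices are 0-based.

rank = 4

[1] R0 /= 3  ⇒  (1, 2, 4, 4, 4)
     R1 -= 1·R0  ⇒  (0, 1, 0, 1, 4)
     R2 -= 3·R0  ⇒  (0, 3, 3, 3, 1)
     R3 -= 3·R0  ⇒  (0, 2, 2, 4, 1)
[2] R1 /= 1  ⇒  (0, 1, 0, 1, 4)
     R0 -= 2·R1  ⇒  (1, 0, 4, 2, 1)
     R2 -= 3·R1  ⇒  (0, 0, 3, 0, 4)
     R3 -= 2·R1  ⇒  (0, 0, 2, 2, 3)
[3] R2 /= 3  ⇒  (0, 0, 1, 0, 3)
     R0 -= 4·R2  ⇒  (1, 0, 0, 2, 4)
     R3 -= 2·R2  ⇒  (0, 0, 0, 2, 2)
[4] R3 /= 2  ⇒  (0, 0, 0, 1, 1)
     R0 -= 2·R3  ⇒  (1, 0, 0, 0, 2)
     R1 -= 1·R3  ⇒  (0, 1, 0, 0, 3)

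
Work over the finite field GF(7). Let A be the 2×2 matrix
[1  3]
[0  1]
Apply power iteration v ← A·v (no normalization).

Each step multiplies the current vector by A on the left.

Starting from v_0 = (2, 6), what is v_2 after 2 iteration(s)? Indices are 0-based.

v_2 = (3, 6)

v_0 = (2, 6).
v_1 = A·v_0 = (6, 6).
v_2 = A·v_1 = (3, 6).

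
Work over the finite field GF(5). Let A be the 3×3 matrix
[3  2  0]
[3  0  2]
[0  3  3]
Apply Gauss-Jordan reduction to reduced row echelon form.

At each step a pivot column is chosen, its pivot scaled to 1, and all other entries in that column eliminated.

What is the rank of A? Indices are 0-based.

rank = 3

step 1: normalize row 0 (÷3) = (1, 4, 0)
  row 1: subtract 3×row0 = (0, 3, 2)
step 2: normalize row 1 (÷3) = (0, 1, 4)
  row 0: subtract 4×row1 = (1, 0, 4)
  row 2: subtract 3×row1 = (0, 0, 1)
step 3: normalize row 2 (÷1) = (0, 0, 1)
  row 0: subtract 4×row2 = (1, 0, 0)
  row 1: subtract 4×row2 = (0, 1, 0)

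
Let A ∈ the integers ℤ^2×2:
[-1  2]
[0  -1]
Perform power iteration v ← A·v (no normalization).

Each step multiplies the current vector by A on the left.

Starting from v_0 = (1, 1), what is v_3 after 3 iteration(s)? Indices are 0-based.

v_0 = (1, 1).
v_1 = A·v_0 = (1, -1).
v_2 = A·v_1 = (-3, 1).
v_3 = A·v_2 = (5, -1).

v_3 = (5, -1)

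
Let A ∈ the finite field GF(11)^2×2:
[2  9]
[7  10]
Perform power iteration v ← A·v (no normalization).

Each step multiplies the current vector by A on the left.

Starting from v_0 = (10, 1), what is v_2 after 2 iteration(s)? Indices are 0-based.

v_2 = (8, 2)

v_0 = (10, 1).
v_1 = A·v_0 = (7, 3).
v_2 = A·v_1 = (8, 2).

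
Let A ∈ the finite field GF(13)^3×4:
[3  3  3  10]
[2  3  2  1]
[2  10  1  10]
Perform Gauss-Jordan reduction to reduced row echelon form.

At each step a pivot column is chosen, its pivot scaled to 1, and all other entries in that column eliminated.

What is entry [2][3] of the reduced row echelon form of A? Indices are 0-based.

M[2][3] = 12

[1] R0 /= 3  ⇒  (1, 1, 1, 12)
     R1 -= 2·R0  ⇒  (0, 1, 0, 3)
     R2 -= 2·R0  ⇒  (0, 8, 12, 12)
[2] R1 /= 1  ⇒  (0, 1, 0, 3)
     R0 -= 1·R1  ⇒  (1, 0, 1, 9)
     R2 -= 8·R1  ⇒  (0, 0, 12, 1)
[3] R2 /= 12  ⇒  (0, 0, 1, 12)
     R0 -= 1·R2  ⇒  (1, 0, 0, 10)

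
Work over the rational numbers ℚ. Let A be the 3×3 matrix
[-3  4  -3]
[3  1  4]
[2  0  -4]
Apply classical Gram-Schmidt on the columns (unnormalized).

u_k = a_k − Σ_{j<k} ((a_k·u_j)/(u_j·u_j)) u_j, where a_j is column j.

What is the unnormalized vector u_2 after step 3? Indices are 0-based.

Step 1: u_0 = a_0 = (-3, 3, 2).
Step 2: u_1 = a_1 − (-9/22)·u_0 = (61/22, 49/22, 9/11).
Step 3: u_2 = a_2 − (13/22)·u_0 − (-59/293)·u_1 = (-196/293, 784/293, -1470/293).

u_2 = (-196/293, 784/293, -1470/293)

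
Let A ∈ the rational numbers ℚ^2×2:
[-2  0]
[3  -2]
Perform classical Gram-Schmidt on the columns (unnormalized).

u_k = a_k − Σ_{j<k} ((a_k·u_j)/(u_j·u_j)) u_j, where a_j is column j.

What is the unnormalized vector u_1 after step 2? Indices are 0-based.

Step 1: u_0 = a_0 = (-2, 3).
Step 2: u_1 = a_1 − (-6/13)·u_0 = (-12/13, -8/13).

u_1 = (-12/13, -8/13)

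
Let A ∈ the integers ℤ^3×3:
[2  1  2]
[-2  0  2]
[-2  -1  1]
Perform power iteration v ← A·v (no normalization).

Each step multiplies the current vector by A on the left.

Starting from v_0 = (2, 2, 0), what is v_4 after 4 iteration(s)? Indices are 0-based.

v_4 = (-104, 156, 158)

v_0 = (2, 2, 0).
v_1 = A·v_0 = (6, -4, -6).
v_2 = A·v_1 = (-4, -24, -14).
v_3 = A·v_2 = (-60, -20, 18).
v_4 = A·v_3 = (-104, 156, 158).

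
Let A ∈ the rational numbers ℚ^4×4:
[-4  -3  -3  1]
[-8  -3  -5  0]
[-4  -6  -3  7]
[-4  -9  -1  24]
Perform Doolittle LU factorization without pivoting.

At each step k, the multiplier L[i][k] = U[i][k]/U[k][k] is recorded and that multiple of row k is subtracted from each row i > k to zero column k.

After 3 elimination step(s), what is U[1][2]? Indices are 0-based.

k=0: U[0][0]=-4
  eliminate (1,0): mult=2, new row 1: (0, 3, 1, -2); set L[1][0]=2
  eliminate (2,0): mult=1, new row 2: (0, -3, 0, 6); set L[2][0]=1
  eliminate (3,0): mult=1, new row 3: (0, -6, 2, 23); set L[3][0]=1
k=1: U[1][1]=3
  eliminate (2,1): mult=-1, new row 2: (0, 0, 1, 4); set L[2][1]=-1
  eliminate (3,1): mult=-2, new row 3: (0, 0, 4, 19); set L[3][1]=-2
k=2: U[2][2]=1
  eliminate (3,2): mult=4, new row 3: (0, 0, 0, 3); set L[3][2]=4

U[1][2] = 1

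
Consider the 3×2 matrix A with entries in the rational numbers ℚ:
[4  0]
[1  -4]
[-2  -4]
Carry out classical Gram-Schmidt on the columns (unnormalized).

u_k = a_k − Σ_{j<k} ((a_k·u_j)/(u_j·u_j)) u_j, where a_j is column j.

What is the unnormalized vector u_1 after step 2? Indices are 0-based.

u_1 = (-16/21, -88/21, -76/21)

Step 1: u_0 = a_0 = (4, 1, -2).
Step 2: u_1 = a_1 − (4/21)·u_0 = (-16/21, -88/21, -76/21).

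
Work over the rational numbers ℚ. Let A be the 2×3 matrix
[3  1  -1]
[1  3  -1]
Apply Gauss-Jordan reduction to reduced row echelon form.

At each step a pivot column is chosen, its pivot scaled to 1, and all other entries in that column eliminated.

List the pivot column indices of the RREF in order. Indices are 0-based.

pivot columns: 0, 1

[1] R0 /= 3  ⇒  (1, 1/3, -1/3)
     R1 -= 1·R0  ⇒  (0, 8/3, -2/3)
[2] R1 /= 8/3  ⇒  (0, 1, -1/4)
     R0 -= 1/3·R1  ⇒  (1, 0, -1/4)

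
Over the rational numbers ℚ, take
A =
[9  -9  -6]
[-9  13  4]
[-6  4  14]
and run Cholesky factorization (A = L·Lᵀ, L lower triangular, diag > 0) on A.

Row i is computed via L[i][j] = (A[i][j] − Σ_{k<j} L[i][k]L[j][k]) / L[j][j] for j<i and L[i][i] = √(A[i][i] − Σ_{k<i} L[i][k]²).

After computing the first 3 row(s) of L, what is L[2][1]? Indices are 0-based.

Step 1: L[0][0] = √(9) = 3.
  L[1][0] = (-9) / L[0][0] = -3.
Step 2: L[1][1] = √(4) = 2.
  L[2][0] = (-6) / L[0][0] = -2.
  L[2][1] = (-2) / L[1][1] = -1.
Step 3: L[2][2] = √(9) = 3.

L[2][1] = -1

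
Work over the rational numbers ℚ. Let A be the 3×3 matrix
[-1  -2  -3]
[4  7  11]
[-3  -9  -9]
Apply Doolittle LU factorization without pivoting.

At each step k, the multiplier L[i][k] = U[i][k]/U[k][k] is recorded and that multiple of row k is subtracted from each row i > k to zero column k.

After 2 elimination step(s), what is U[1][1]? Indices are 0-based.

U[1][1] = -1

Step 1: pivot at (0,0) is -1.
  row1 ← row1 − (-4)·row0  ⇒  L[1][0]=-4, U row1=(0, -1, -1)
  row2 ← row2 − (3)·row0  ⇒  L[2][0]=3, U row2=(0, -3, 0)
Step 2: pivot at (1,1) is -1.
  row2 ← row2 − (3)·row1  ⇒  L[2][1]=3, U row2=(0, 0, 3)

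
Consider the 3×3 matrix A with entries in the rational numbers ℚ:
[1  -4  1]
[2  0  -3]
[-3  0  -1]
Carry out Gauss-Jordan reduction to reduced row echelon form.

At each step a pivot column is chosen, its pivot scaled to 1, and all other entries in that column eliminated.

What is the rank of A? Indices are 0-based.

rank = 3

[1] R0 /= 1  ⇒  (1, -4, 1)
     R1 -= 2·R0  ⇒  (0, 8, -5)
     R2 -= -3·R0  ⇒  (0, -12, 2)
[2] R1 /= 8  ⇒  (0, 1, -5/8)
     R0 -= -4·R1  ⇒  (1, 0, -3/2)
     R2 -= -12·R1  ⇒  (0, 0, -11/2)
[3] R2 /= -11/2  ⇒  (0, 0, 1)
     R0 -= -3/2·R2  ⇒  (1, 0, 0)
     R1 -= -5/8·R2  ⇒  (0, 1, 0)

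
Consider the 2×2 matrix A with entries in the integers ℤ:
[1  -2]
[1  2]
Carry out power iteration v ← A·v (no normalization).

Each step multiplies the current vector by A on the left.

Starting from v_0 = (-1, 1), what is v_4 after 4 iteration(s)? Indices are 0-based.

v_0 = (-1, 1).
v_1 = A·v_0 = (-3, 1).
v_2 = A·v_1 = (-5, -1).
v_3 = A·v_2 = (-3, -7).
v_4 = A·v_3 = (11, -17).

v_4 = (11, -17)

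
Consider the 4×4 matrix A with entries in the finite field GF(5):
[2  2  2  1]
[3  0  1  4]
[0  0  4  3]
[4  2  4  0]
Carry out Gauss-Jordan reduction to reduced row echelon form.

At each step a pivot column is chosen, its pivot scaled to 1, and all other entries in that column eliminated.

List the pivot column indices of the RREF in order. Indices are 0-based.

[1] R0 /= 2  ⇒  (1, 1, 1, 3)
     R1 -= 3·R0  ⇒  (0, 2, 3, 0)
     R3 -= 4·R0  ⇒  (0, 3, 0, 3)
[2] R1 /= 2  ⇒  (0, 1, 4, 0)
     R0 -= 1·R1  ⇒  (1, 0, 2, 3)
     R3 -= 3·R1  ⇒  (0, 0, 3, 3)
[3] R2 /= 4  ⇒  (0, 0, 1, 2)
     R0 -= 2·R2  ⇒  (1, 0, 0, 4)
     R1 -= 4·R2  ⇒  (0, 1, 0, 2)
     R3 -= 3·R2  ⇒  (0, 0, 0, 2)
[4] R3 /= 2  ⇒  (0, 0, 0, 1)
     R0 -= 4·R3  ⇒  (1, 0, 0, 0)
     R1 -= 2·R3  ⇒  (0, 1, 0, 0)
     R2 -= 2·R3  ⇒  (0, 0, 1, 0)

pivot columns: 0, 1, 2, 3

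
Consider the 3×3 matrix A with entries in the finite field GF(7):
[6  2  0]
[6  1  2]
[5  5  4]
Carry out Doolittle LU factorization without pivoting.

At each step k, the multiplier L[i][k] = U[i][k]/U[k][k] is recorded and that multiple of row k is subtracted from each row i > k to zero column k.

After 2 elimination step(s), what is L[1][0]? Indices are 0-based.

k=0: U[0][0]=6
  eliminate (1,0): mult=1, new row 1: (0, 6, 2); set L[1][0]=1
  eliminate (2,0): mult=2, new row 2: (0, 1, 4); set L[2][0]=2
k=1: U[1][1]=6
  eliminate (2,1): mult=6, new row 2: (0, 0, 6); set L[2][1]=6

L[1][0] = 1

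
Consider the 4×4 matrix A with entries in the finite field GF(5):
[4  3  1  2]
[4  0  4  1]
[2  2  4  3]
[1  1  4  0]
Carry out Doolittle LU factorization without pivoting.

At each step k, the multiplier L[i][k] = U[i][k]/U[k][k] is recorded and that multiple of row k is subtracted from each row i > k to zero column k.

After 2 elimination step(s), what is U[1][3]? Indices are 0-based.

U[1][3] = 4

k=0: U[0][0]=4
  eliminate (1,0): mult=1, new row 1: (0, 2, 3, 4); set L[1][0]=1
  eliminate (2,0): mult=3, new row 2: (0, 3, 1, 2); set L[2][0]=3
  eliminate (3,0): mult=4, new row 3: (0, 4, 0, 2); set L[3][0]=4
k=1: U[1][1]=2
  eliminate (2,1): mult=4, new row 2: (0, 0, 4, 1); set L[2][1]=4
  eliminate (3,1): mult=2, new row 3: (0, 0, 4, 4); set L[3][1]=2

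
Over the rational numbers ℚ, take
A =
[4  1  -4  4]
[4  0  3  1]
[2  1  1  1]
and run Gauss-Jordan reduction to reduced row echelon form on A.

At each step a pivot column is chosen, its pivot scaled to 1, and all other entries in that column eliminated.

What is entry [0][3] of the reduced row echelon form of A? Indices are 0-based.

M[0][3] = 7/13

[1] R0 /= 4  ⇒  (1, 1/4, -1, 1)
     R1 -= 4·R0  ⇒  (0, -1, 7, -3)
     R2 -= 2·R0  ⇒  (0, 1/2, 3, -1)
[2] R1 /= -1  ⇒  (0, 1, -7, 3)
     R0 -= 1/4·R1  ⇒  (1, 0, 3/4, 1/4)
     R2 -= 1/2·R1  ⇒  (0, 0, 13/2, -5/2)
[3] R2 /= 13/2  ⇒  (0, 0, 1, -5/13)
     R0 -= 3/4·R2  ⇒  (1, 0, 0, 7/13)
     R1 -= -7·R2  ⇒  (0, 1, 0, 4/13)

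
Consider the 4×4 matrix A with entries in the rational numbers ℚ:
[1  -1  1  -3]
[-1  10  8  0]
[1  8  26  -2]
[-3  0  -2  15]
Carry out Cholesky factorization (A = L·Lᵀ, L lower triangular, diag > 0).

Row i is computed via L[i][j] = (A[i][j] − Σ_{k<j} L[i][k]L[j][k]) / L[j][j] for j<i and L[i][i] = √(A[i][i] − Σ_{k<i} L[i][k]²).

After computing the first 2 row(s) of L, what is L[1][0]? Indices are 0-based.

L[1][0] = -1

Step 1: L[0][0] = √(1) = 1.
  L[1][0] = (-1) / L[0][0] = -1.
Step 2: L[1][1] = √(9) = 3.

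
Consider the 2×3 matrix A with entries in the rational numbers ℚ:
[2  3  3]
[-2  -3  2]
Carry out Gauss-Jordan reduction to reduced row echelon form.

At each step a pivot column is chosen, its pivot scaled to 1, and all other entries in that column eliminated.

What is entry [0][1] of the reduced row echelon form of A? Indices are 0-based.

pivot(0,0)=2: scale R0 → (1, 3/2, 3/2)
  clear (1,0): R1 −= (-2)R0 → (0, 0, 5)
col 1: no nonzero at/below row 1; advance.
pivot(1,2)=5: scale R1 → (0, 0, 1)
  clear (0,2): R0 −= (3/2)R1 → (1, 3/2, 0)

M[0][1] = 3/2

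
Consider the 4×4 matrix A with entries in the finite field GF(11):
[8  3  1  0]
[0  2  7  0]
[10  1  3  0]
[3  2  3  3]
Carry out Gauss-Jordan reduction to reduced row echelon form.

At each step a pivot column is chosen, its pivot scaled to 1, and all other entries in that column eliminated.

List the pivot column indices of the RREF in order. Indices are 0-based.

pivot columns: 0, 1, 2, 3

step 1: normalize row 0 (÷8) = (1, 10, 7, 0)
  row 2: subtract 10×row0 = (0, 0, 10, 0)
  row 3: subtract 3×row0 = (0, 5, 4, 3)
step 2: normalize row 1 (÷2) = (0, 1, 9, 0)
  row 0: subtract 10×row1 = (1, 0, 5, 0)
  row 3: subtract 5×row1 = (0, 0, 3, 3)
step 3: normalize row 2 (÷10) = (0, 0, 1, 0)
  row 0: subtract 5×row2 = (1, 0, 0, 0)
  row 1: subtract 9×row2 = (0, 1, 0, 0)
  row 3: subtract 3×row2 = (0, 0, 0, 3)
step 4: normalize row 3 (÷3) = (0, 0, 0, 1)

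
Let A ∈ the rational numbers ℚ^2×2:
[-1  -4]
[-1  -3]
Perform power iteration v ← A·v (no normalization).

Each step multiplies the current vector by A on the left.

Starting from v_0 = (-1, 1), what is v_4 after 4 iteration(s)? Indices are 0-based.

v_0 = (-1, 1).
v_1 = A·v_0 = (-3, -2).
v_2 = A·v_1 = (11, 9).
v_3 = A·v_2 = (-47, -38).
v_4 = A·v_3 = (199, 161).

v_4 = (199, 161)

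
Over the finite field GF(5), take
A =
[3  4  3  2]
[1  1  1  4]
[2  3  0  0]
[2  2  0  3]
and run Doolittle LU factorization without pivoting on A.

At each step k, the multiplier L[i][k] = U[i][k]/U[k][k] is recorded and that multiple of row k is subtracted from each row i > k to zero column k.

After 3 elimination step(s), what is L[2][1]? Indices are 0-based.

L[2][1] = 4

Step 1: pivot at (0,0) is 3.
  row1 ← row1 − (2)·row0  ⇒  L[1][0]=2, U row1=(0, 3, 0, 0)
  row2 ← row2 − (4)·row0  ⇒  L[2][0]=4, U row2=(0, 2, 3, 2)
  row3 ← row3 − (4)·row0  ⇒  L[3][0]=4, U row3=(0, 1, 3, 0)
Step 2: pivot at (1,1) is 3.
  row2 ← row2 − (4)·row1  ⇒  L[2][1]=4, U row2=(0, 0, 3, 2)
  row3 ← row3 − (2)·row1  ⇒  L[3][1]=2, U row3=(0, 0, 3, 0)
Step 3: pivot at (2,2) is 3.
  row3 ← row3 − (1)·row2  ⇒  L[3][2]=1, U row3=(0, 0, 0, 3)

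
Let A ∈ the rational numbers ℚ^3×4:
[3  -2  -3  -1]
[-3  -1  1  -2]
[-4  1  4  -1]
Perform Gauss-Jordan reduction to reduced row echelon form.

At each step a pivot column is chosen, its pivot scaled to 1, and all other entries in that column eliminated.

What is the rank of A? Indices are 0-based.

rank = 3

pivot(0,0)=3: scale R0 → (1, -2/3, -1, -1/3)
  clear (1,0): R1 −= (-3)R0 → (0, -3, -2, -3)
  clear (2,0): R2 −= (-4)R0 → (0, -5/3, 0, -7/3)
pivot(1,1)=-3: scale R1 → (0, 1, 2/3, 1)
  clear (0,1): R0 −= (-2/3)R1 → (1, 0, -5/9, 1/3)
  clear (2,1): R2 −= (-5/3)R1 → (0, 0, 10/9, -2/3)
pivot(2,2)=10/9: scale R2 → (0, 0, 1, -3/5)
  clear (0,2): R0 −= (-5/9)R2 → (1, 0, 0, 0)
  clear (1,2): R1 −= (2/3)R2 → (0, 1, 0, 7/5)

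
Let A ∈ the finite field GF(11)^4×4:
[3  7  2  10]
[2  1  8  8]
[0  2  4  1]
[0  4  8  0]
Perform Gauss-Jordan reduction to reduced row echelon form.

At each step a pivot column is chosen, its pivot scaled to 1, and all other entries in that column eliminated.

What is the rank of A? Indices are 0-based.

rank = 4

pivot(0,0)=3: scale R0 → (1, 6, 8, 7)
  clear (1,0): R1 −= (2)R0 → (0, 0, 3, 5)
pivot(1,1): swap R1↔R2
pivot(1,1)=2: scale R1 → (0, 1, 2, 6)
  clear (0,1): R0 −= (6)R1 → (1, 0, 7, 4)
  clear (3,1): R3 −= (4)R1 → (0, 0, 0, 9)
pivot(2,2)=3: scale R2 → (0, 0, 1, 9)
  clear (0,2): R0 −= (7)R2 → (1, 0, 0, 7)
  clear (1,2): R1 −= (2)R2 → (0, 1, 0, 10)
pivot(3,3)=9: scale R3 → (0, 0, 0, 1)
  clear (0,3): R0 −= (7)R3 → (1, 0, 0, 0)
  clear (1,3): R1 −= (10)R3 → (0, 1, 0, 0)
  clear (2,3): R2 −= (9)R3 → (0, 0, 1, 0)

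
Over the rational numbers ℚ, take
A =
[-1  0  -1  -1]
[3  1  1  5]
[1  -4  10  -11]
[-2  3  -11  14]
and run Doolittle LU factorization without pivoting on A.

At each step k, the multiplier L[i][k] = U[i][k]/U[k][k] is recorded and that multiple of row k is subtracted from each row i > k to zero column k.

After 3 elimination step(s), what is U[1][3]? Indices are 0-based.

[col 0] pivot -1
  R1 -= -3*R0 → (0, 1, -2, 2)  (L[1][0] := -3)
  R2 -= -1*R0 → (0, -4, 9, -12)  (L[2][0] := -1)
  R3 -= 2*R0 → (0, 3, -9, 16)  (L[3][0] := 2)
[col 1] pivot 1
  R2 -= -4*R1 → (0, 0, 1, -4)  (L[2][1] := -4)
  R3 -= 3*R1 → (0, 0, -3, 10)  (L[3][1] := 3)
[col 2] pivot 1
  R3 -= -3*R2 → (0, 0, 0, -2)  (L[3][2] := -3)

U[1][3] = 2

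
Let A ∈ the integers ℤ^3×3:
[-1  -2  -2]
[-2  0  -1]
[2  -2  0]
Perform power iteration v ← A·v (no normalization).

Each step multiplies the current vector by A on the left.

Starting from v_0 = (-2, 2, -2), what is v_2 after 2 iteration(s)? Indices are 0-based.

v_0 = (-2, 2, -2).
v_1 = A·v_0 = (2, 6, -8).
v_2 = A·v_1 = (2, 4, -8).

v_2 = (2, 4, -8)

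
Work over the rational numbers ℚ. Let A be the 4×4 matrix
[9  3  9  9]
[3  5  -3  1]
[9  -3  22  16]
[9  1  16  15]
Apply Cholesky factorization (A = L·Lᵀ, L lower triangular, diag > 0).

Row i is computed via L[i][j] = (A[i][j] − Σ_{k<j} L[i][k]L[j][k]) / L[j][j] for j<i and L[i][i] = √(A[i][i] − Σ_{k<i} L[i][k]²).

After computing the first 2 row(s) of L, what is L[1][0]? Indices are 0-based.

L[1][0] = 1

Step 1: L[0][0] = √(9) = 3.
  L[1][0] = (3) / L[0][0] = 1.
Step 2: L[1][1] = √(4) = 2.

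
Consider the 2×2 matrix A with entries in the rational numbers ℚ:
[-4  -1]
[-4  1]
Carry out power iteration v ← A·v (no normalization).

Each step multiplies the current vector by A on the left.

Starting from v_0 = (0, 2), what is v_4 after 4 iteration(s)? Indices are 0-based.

v_4 = (150, 122)

v_0 = (0, 2).
v_1 = A·v_0 = (-2, 2).
v_2 = A·v_1 = (6, 10).
v_3 = A·v_2 = (-34, -14).
v_4 = A·v_3 = (150, 122).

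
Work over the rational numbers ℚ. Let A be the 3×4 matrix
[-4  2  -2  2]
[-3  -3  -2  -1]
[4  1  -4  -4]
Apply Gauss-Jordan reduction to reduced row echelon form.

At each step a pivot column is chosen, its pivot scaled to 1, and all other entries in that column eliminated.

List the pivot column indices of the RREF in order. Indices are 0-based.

pivot(0,0)=-4: scale R0 → (1, -1/2, 1/2, -1/2)
  clear (1,0): R1 −= (-3)R0 → (0, -9/2, -1/2, -5/2)
  clear (2,0): R2 −= (4)R0 → (0, 3, -6, -2)
pivot(1,1)=-9/2: scale R1 → (0, 1, 1/9, 5/9)
  clear (0,1): R0 −= (-1/2)R1 → (1, 0, 5/9, -2/9)
  clear (2,1): R2 −= (3)R1 → (0, 0, -19/3, -11/3)
pivot(2,2)=-19/3: scale R2 → (0, 0, 1, 11/19)
  clear (0,2): R0 −= (5/9)R2 → (1, 0, 0, -31/57)
  clear (1,2): R1 −= (1/9)R2 → (0, 1, 0, 28/57)

pivot columns: 0, 1, 2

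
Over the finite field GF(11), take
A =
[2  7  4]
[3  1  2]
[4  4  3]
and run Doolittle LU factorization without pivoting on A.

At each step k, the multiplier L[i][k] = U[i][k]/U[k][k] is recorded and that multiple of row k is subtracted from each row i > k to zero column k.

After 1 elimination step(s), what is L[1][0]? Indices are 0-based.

Step 1: pivot at (0,0) is 2.
  row1 ← row1 − (7)·row0  ⇒  L[1][0]=7, U row1=(0, 7, 7)
  row2 ← row2 − (2)·row0  ⇒  L[2][0]=2, U row2=(0, 1, 6)

L[1][0] = 7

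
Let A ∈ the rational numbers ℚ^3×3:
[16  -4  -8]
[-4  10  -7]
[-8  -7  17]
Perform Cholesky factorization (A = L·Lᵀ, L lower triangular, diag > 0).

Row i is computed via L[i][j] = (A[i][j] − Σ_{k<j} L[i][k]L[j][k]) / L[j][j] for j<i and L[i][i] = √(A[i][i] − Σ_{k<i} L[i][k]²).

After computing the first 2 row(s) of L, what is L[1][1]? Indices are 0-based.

Step 1: L[0][0] = √(16) = 4.
  L[1][0] = (-4) / L[0][0] = -1.
Step 2: L[1][1] = √(9) = 3.

L[1][1] = 3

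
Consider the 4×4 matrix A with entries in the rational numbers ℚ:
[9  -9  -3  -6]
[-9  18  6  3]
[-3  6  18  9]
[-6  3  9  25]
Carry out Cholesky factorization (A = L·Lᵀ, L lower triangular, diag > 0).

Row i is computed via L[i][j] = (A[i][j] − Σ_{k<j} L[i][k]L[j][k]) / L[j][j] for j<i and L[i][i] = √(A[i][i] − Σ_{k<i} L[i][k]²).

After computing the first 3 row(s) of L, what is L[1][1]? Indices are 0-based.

L[1][1] = 3

Step 1: L[0][0] = √(9) = 3.
  L[1][0] = (-9) / L[0][0] = -3.
Step 2: L[1][1] = √(9) = 3.
  L[2][0] = (-3) / L[0][0] = -1.
  L[2][1] = (3) / L[1][1] = 1.
Step 3: L[2][2] = √(16) = 4.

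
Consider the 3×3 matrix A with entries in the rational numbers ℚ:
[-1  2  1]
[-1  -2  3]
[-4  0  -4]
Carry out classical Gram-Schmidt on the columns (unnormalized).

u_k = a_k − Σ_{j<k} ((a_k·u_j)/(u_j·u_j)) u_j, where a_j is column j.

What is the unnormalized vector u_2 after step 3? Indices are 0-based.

Step 1: u_0 = a_0 = (-1, -1, -4).
Step 2: u_1 = a_1 − (0)·u_0 = (2, -2, 0).
Step 3: u_2 = a_2 − (2/3)·u_0 − (-1/2)·u_1 = (8/3, 8/3, -4/3).

u_2 = (8/3, 8/3, -4/3)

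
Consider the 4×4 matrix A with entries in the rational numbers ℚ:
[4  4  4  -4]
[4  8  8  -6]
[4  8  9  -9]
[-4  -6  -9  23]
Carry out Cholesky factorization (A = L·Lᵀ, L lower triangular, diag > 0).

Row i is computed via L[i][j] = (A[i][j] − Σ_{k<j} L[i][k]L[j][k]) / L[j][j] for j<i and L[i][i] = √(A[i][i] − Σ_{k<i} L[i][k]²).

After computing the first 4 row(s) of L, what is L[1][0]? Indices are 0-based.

Step 1: L[0][0] = √(4) = 2.
  L[1][0] = (4) / L[0][0] = 2.
Step 2: L[1][1] = √(4) = 2.
  L[2][0] = (4) / L[0][0] = 2.
  L[2][1] = (4) / L[1][1] = 2.
Step 3: L[2][2] = √(1) = 1.
  L[3][0] = (-4) / L[0][0] = -2.
  L[3][1] = (-2) / L[1][1] = -1.
  L[3][2] = (-3) / L[2][2] = -3.
Step 4: L[3][3] = √(9) = 3.

L[1][0] = 2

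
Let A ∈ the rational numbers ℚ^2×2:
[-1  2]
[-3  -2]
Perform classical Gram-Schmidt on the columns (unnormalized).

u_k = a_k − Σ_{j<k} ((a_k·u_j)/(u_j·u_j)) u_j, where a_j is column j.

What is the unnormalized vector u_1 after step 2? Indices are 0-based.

u_1 = (12/5, -4/5)

Step 1: u_0 = a_0 = (-1, -3).
Step 2: u_1 = a_1 − (2/5)·u_0 = (12/5, -4/5).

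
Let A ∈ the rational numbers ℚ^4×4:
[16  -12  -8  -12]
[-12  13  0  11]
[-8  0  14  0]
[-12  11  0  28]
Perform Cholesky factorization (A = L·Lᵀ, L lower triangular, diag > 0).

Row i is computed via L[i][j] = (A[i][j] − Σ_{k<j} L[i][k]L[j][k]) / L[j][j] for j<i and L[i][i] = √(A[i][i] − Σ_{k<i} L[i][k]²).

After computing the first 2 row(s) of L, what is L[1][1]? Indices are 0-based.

L[1][1] = 2

Step 1: L[0][0] = √(16) = 4.
  L[1][0] = (-12) / L[0][0] = -3.
Step 2: L[1][1] = √(4) = 2.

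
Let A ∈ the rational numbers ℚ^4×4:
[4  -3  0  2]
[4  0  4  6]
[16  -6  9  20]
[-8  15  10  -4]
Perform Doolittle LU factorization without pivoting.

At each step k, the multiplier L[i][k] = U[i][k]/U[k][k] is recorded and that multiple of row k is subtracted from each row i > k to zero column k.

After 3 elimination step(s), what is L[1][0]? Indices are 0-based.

[col 0] pivot 4
  R1 -= 1*R0 → (0, 3, 4, 4)  (L[1][0] := 1)
  R2 -= 4*R0 → (0, 6, 9, 12)  (L[2][0] := 4)
  R3 -= -2*R0 → (0, 9, 10, 0)  (L[3][0] := -2)
[col 1] pivot 3
  R2 -= 2*R1 → (0, 0, 1, 4)  (L[2][1] := 2)
  R3 -= 3*R1 → (0, 0, -2, -12)  (L[3][1] := 3)
[col 2] pivot 1
  R3 -= -2*R2 → (0, 0, 0, -4)  (L[3][2] := -2)

L[1][0] = 1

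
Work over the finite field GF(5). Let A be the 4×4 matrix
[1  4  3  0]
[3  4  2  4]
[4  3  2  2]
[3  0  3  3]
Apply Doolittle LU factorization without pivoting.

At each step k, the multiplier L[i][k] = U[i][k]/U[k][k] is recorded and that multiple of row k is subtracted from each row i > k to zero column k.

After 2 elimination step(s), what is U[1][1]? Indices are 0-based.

k=0: U[0][0]=1
  eliminate (1,0): mult=3, new row 1: (0, 2, 3, 4); set L[1][0]=3
  eliminate (2,0): mult=4, new row 2: (0, 2, 0, 2); set L[2][0]=4
  eliminate (3,0): mult=3, new row 3: (0, 3, 4, 3); set L[3][0]=3
k=1: U[1][1]=2
  eliminate (2,1): mult=1, new row 2: (0, 0, 2, 3); set L[2][1]=1
  eliminate (3,1): mult=4, new row 3: (0, 0, 2, 2); set L[3][1]=4

U[1][1] = 2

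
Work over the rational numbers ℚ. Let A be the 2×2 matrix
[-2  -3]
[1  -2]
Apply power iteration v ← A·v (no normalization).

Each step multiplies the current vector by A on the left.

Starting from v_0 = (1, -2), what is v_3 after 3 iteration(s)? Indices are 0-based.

v_0 = (1, -2).
v_1 = A·v_0 = (4, 5).
v_2 = A·v_1 = (-23, -6).
v_3 = A·v_2 = (64, -11).

v_3 = (64, -11)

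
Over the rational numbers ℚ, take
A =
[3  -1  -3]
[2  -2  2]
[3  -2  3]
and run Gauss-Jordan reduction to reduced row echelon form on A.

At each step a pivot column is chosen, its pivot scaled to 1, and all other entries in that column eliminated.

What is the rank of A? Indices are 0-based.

[1] R0 /= 3  ⇒  (1, -1/3, -1)
     R1 -= 2·R0  ⇒  (0, -4/3, 4)
     R2 -= 3·R0  ⇒  (0, -1, 6)
[2] R1 /= -4/3  ⇒  (0, 1, -3)
     R0 -= -1/3·R1  ⇒  (1, 0, -2)
     R2 -= -1·R1  ⇒  (0, 0, 3)
[3] R2 /= 3  ⇒  (0, 0, 1)
     R0 -= -2·R2  ⇒  (1, 0, 0)
     R1 -= -3·R2  ⇒  (0, 1, 0)

rank = 3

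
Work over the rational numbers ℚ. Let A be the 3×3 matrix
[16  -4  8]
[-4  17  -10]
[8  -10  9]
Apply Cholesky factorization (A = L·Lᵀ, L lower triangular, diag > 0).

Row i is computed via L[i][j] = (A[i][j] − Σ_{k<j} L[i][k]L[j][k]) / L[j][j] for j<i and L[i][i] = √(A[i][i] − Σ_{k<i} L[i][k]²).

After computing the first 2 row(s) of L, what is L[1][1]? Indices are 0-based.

Step 1: L[0][0] = √(16) = 4.
  L[1][0] = (-4) / L[0][0] = -1.
Step 2: L[1][1] = √(16) = 4.

L[1][1] = 4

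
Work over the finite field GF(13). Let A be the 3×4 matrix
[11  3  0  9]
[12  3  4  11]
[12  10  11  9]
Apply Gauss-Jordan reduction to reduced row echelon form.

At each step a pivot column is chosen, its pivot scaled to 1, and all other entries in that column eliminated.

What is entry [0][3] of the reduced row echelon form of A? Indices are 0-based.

step 1: normalize row 0 (÷11) = (1, 5, 0, 2)
  row 1: subtract 12×row0 = (0, 8, 4, 0)
  row 2: subtract 12×row0 = (0, 2, 11, 11)
step 2: normalize row 1 (÷8) = (0, 1, 7, 0)
  row 0: subtract 5×row1 = (1, 0, 4, 2)
  row 2: subtract 2×row1 = (0, 0, 10, 11)
step 3: normalize row 2 (÷10) = (0, 0, 1, 5)
  row 0: subtract 4×row2 = (1, 0, 0, 8)
  row 1: subtract 7×row2 = (0, 1, 0, 4)

M[0][3] = 8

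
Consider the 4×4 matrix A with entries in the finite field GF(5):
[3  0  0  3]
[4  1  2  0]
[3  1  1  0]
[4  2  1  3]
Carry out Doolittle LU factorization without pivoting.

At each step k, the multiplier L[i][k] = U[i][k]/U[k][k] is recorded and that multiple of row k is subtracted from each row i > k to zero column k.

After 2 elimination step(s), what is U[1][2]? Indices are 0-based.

[col 0] pivot 3
  R1 -= 3*R0 → (0, 1, 2, 1)  (L[1][0] := 3)
  R2 -= 1*R0 → (0, 1, 1, 2)  (L[2][0] := 1)
  R3 -= 3*R0 → (0, 2, 1, 4)  (L[3][0] := 3)
[col 1] pivot 1
  R2 -= 1*R1 → (0, 0, 4, 1)  (L[2][1] := 1)
  R3 -= 2*R1 → (0, 0, 2, 2)  (L[3][1] := 2)

U[1][2] = 2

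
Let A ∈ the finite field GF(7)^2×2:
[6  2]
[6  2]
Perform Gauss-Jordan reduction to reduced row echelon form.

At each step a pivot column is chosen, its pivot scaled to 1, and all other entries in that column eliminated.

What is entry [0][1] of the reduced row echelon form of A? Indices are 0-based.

M[0][1] = 5

pivot(0,0)=6: scale R0 → (1, 5)
  clear (1,0): R1 −= (6)R0 → (0, 0)
col 1: no nonzero at/below row 1; advance.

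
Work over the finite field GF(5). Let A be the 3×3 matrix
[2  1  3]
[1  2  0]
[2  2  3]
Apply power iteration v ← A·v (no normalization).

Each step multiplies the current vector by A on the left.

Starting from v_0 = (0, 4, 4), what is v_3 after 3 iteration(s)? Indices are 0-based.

v_0 = (0, 4, 4).
v_1 = A·v_0 = (1, 3, 0).
v_2 = A·v_1 = (0, 2, 3).
v_3 = A·v_2 = (1, 4, 3).

v_3 = (1, 4, 3)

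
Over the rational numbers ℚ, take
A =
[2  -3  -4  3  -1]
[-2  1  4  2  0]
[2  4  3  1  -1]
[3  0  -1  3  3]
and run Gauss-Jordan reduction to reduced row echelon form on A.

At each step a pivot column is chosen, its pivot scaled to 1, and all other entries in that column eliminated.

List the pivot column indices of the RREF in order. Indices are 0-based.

pivot(0,0)=2: scale R0 → (1, -3/2, -2, 3/2, -1/2)
  clear (1,0): R1 −= (-2)R0 → (0, -2, 0, 5, -1)
  clear (2,0): R2 −= (2)R0 → (0, 7, 7, -2, 0)
  clear (3,0): R3 −= (3)R0 → (0, 9/2, 5, -3/2, 9/2)
pivot(1,1)=-2: scale R1 → (0, 1, 0, -5/2, 1/2)
  clear (0,1): R0 −= (-3/2)R1 → (1, 0, -2, -9/4, 1/4)
  clear (2,1): R2 −= (7)R1 → (0, 0, 7, 31/2, -7/2)
  clear (3,1): R3 −= (9/2)R1 → (0, 0, 5, 39/4, 9/4)
pivot(2,2)=7: scale R2 → (0, 0, 1, 31/14, -1/2)
  clear (0,2): R0 −= (-2)R2 → (1, 0, 0, 61/28, -3/4)
  clear (3,2): R3 −= (5)R2 → (0, 0, 0, -37/28, 19/4)
pivot(3,3)=-37/28: scale R3 → (0, 0, 0, 1, -133/37)
  clear (0,3): R0 −= (61/28)R3 → (1, 0, 0, 0, 262/37)
  clear (1,3): R1 −= (-5/2)R3 → (0, 1, 0, 0, -314/37)
  clear (2,3): R2 −= (31/14)R3 → (0, 0, 1, 0, 276/37)

pivot columns: 0, 1, 2, 3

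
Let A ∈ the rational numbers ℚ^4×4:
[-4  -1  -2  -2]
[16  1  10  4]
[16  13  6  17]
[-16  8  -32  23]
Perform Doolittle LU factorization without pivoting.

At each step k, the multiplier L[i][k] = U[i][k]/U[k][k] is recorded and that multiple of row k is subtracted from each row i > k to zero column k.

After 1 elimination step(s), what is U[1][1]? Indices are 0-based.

[col 0] pivot -4
  R1 -= -4*R0 → (0, -3, 2, -4)  (L[1][0] := -4)
  R2 -= -4*R0 → (0, 9, -2, 9)  (L[2][0] := -4)
  R3 -= 4*R0 → (0, 12, -24, 31)  (L[3][0] := 4)

U[1][1] = -3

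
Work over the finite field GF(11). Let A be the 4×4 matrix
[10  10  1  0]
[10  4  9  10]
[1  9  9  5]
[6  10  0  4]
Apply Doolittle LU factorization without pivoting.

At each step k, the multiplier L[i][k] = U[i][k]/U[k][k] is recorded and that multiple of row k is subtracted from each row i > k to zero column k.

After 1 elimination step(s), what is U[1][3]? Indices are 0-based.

U[1][3] = 10

k=0: U[0][0]=10
  eliminate (1,0): mult=1, new row 1: (0, 5, 8, 10); set L[1][0]=1
  eliminate (2,0): mult=10, new row 2: (0, 8, 10, 5); set L[2][0]=10
  eliminate (3,0): mult=5, new row 3: (0, 4, 6, 4); set L[3][0]=5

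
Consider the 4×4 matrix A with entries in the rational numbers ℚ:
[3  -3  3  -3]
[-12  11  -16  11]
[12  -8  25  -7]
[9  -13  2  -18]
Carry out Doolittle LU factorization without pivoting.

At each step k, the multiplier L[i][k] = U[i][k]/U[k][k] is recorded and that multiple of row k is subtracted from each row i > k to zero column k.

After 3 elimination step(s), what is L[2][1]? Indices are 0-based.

L[2][1] = -4

[col 0] pivot 3
  R1 -= -4*R0 → (0, -1, -4, -1)  (L[1][0] := -4)
  R2 -= 4*R0 → (0, 4, 13, 5)  (L[2][0] := 4)
  R3 -= 3*R0 → (0, -4, -7, -9)  (L[3][0] := 3)
[col 1] pivot -1
  R2 -= -4*R1 → (0, 0, -3, 1)  (L[2][1] := -4)
  R3 -= 4*R1 → (0, 0, 9, -5)  (L[3][1] := 4)
[col 2] pivot -3
  R3 -= -3*R2 → (0, 0, 0, -2)  (L[3][2] := -3)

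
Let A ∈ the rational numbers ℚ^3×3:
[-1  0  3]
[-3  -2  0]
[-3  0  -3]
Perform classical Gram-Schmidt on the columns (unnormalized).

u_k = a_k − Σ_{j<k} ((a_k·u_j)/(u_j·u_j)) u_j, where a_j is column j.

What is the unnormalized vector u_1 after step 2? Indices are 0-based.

Step 1: u_0 = a_0 = (-1, -3, -3).
Step 2: u_1 = a_1 − (6/19)·u_0 = (6/19, -20/19, 18/19).

u_1 = (6/19, -20/19, 18/19)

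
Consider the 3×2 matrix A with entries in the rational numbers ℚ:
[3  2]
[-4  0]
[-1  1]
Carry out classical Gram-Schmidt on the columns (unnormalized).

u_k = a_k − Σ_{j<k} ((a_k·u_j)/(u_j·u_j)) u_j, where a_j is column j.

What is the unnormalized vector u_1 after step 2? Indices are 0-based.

Step 1: u_0 = a_0 = (3, -4, -1).
Step 2: u_1 = a_1 − (5/26)·u_0 = (37/26, 10/13, 31/26).

u_1 = (37/26, 10/13, 31/26)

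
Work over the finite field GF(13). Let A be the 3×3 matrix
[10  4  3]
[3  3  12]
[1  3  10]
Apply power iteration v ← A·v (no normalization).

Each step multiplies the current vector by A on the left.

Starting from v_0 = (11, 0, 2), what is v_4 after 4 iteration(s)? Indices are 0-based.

v_4 = (9, 1, 3)

v_0 = (11, 0, 2).
v_1 = A·v_0 = (12, 5, 5).
v_2 = A·v_1 = (12, 7, 12).
v_3 = A·v_2 = (2, 6, 10).
v_4 = A·v_3 = (9, 1, 3).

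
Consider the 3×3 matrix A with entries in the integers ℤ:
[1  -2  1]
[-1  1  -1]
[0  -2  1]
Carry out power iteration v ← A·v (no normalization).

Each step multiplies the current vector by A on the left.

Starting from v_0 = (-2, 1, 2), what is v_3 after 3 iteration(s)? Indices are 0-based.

v_0 = (-2, 1, 2).
v_1 = A·v_0 = (-2, 1, 0).
v_2 = A·v_1 = (-4, 3, -2).
v_3 = A·v_2 = (-12, 9, -8).

v_3 = (-12, 9, -8)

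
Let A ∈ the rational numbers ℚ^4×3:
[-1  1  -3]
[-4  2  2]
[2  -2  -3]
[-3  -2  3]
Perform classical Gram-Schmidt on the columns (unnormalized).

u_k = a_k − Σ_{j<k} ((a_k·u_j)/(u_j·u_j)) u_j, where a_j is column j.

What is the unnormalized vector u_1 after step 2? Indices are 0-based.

Step 1: u_0 = a_0 = (-1, -4, 2, -3).
Step 2: u_1 = a_1 − (-7/30)·u_0 = (23/30, 16/15, -23/15, -27/10).

u_1 = (23/30, 16/15, -23/15, -27/10)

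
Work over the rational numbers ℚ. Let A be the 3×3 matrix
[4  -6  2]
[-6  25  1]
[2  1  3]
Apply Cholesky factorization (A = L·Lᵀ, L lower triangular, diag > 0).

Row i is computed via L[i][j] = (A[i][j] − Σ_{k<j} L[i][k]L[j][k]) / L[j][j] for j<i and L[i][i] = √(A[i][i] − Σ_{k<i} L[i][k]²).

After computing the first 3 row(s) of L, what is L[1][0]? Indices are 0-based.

L[1][0] = -3

Step 1: L[0][0] = √(4) = 2.
  L[1][0] = (-6) / L[0][0] = -3.
Step 2: L[1][1] = √(16) = 4.
  L[2][0] = (2) / L[0][0] = 1.
  L[2][1] = (4) / L[1][1] = 1.
Step 3: L[2][2] = √(1) = 1.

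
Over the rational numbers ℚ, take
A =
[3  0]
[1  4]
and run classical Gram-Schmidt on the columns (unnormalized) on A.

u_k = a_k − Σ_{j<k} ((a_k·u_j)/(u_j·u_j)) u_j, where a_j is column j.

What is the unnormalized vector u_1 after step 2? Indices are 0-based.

u_1 = (-6/5, 18/5)

Step 1: u_0 = a_0 = (3, 1).
Step 2: u_1 = a_1 − (2/5)·u_0 = (-6/5, 18/5).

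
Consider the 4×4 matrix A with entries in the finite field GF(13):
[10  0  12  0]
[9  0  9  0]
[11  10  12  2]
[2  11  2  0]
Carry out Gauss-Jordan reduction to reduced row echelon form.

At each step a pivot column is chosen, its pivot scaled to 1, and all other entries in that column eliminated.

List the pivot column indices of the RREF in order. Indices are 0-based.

step 1: normalize row 0 (÷10) = (1, 0, 9, 0)
  row 1: subtract 9×row0 = (0, 0, 6, 0)
  row 2: subtract 11×row0 = (0, 10, 4, 2)
  row 3: subtract 2×row0 = (0, 11, 10, 0)
step 2: exchange rows 1,2
step 2: normalize row 1 (÷10) = (0, 1, 3, 8)
  row 3: subtract 11×row1 = (0, 0, 3, 3)
step 3: normalize row 2 (÷6) = (0, 0, 1, 0)
  row 0: subtract 9×row2 = (1, 0, 0, 0)
  row 1: subtract 3×row2 = (0, 1, 0, 8)
  row 3: subtract 3×row2 = (0, 0, 0, 3)
step 4: normalize row 3 (÷3) = (0, 0, 0, 1)
  row 1: subtract 8×row3 = (0, 1, 0, 0)

pivot columns: 0, 1, 2, 3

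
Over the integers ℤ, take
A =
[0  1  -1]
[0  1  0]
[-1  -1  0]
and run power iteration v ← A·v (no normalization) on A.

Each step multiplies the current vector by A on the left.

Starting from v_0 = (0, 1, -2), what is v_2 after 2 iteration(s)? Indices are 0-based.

v_2 = (2, 1, -4)

v_0 = (0, 1, -2).
v_1 = A·v_0 = (3, 1, -1).
v_2 = A·v_1 = (2, 1, -4).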